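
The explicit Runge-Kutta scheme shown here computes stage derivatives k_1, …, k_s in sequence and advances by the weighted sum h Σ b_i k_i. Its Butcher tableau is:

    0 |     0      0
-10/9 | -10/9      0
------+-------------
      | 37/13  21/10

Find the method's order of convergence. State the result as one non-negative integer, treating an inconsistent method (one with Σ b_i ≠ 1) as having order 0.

0

b = (37/13, 21/10)
c = (0, -10/9)
Σ b_i: 37/13·1 + 21/10·1 = 643/130 ≠ 1 ⇒ order 0.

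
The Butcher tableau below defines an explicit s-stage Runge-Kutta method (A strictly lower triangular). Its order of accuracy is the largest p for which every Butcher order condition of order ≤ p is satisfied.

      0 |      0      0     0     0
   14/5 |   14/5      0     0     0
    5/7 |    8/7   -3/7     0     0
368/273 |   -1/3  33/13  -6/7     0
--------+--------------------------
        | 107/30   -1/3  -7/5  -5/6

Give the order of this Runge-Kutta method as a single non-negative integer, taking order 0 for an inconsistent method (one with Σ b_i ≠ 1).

b = (107/30, -1/3, -7/5, -5/6)
c = (0, 14/5, 5/7, 368/273)
Ac = (0, 0, -6/5, 20688/3185)
Σ b_i: 107/30·1 + (-1/3)·1 + (-7/5)·1 + (-5/6)·1 = 1 ✓
b·c: (-1/3)·14/5 + (-7/5)·5/7 + (-5/6)·368/273 = -12517/4095 ≠ 1/2 ⇒ order 1.

1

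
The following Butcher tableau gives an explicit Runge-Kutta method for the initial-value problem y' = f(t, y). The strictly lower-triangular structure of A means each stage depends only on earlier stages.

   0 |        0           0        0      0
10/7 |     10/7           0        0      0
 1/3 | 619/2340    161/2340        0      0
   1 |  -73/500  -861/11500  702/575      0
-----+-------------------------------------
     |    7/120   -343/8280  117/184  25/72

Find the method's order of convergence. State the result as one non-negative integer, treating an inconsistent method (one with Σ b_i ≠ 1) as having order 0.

b = (7/120, -343/8280, 117/184, 25/72)
c = (0, 10/7, 1/3, 1)
Ac = (0, 0, 23/234, 3/10)
Σ b_i: 7/120·1 + (-343/8280)·1 + 117/184·1 + 25/72·1 = 1 ✓
b·c: (-343/8280)·10/7 + 117/184·1/3 + 25/72·1 = 1/2 ✓
b·c²: (-343/8280)·100/49 + 117/184·1/9 + 25/72·1 = 1/3 ✓
b·Ac: 117/184·23/234 + 25/72·3/10 = 1/6 ✓
b·c³: (-343/8280)·1000/343 + 117/184·1/27 + 25/72·1 = 1/4 ✓
b·(c∘Ac): 117/184·23/702 + 25/72·3/10 = 1/8 ✓
b·Ac²: 117/184·115/819 + 25/72·(-3/175) = 1/12 ✓
b·A²c: 25/72·3/25 = 1/24 ✓; 4 stages ⇒ order 4.

4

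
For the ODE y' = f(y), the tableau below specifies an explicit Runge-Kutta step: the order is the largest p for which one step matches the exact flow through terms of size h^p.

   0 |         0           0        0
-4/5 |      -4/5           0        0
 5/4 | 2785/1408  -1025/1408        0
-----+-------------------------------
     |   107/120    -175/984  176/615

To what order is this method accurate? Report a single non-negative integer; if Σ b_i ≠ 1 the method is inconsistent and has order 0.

b = (107/120, -175/984, 176/615)
c = (0, -4/5, 5/4)
Ac = (0, 0, 205/352)
Σ b_i: 107/120·1 + (-175/984)·1 + 176/615·1 = 1 ✓
b·c: (-175/984)·(-4/5) + 176/615·5/4 = 1/2 ✓
b·c²: (-175/984)·16/25 + 176/615·25/16 = 1/3 ✓
b·Ac: 176/615·205/352 = 1/6 ✓; 3 stages ⇒ order 3.

3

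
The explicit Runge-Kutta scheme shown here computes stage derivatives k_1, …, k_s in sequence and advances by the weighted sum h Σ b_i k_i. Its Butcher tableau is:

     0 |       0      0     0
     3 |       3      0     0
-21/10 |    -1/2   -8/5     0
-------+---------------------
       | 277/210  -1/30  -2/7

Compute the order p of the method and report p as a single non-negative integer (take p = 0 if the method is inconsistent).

b = (277/210, -1/30, -2/7)
c = (0, 3, -21/10)
Ac = (0, 0, -24/5)
Σ b_i: 277/210·1 + (-1/30)·1 + (-2/7)·1 = 1 ✓
b·c: (-1/30)·3 + (-2/7)·(-21/10) = 1/2 ✓
b·c²: (-1/30)·9 + (-2/7)·441/100 = -39/25 ≠ 1/3 ⇒ order 2.
b·Ac: (-2/7)·(-24/5) = 48/35 ≠ 1/6

2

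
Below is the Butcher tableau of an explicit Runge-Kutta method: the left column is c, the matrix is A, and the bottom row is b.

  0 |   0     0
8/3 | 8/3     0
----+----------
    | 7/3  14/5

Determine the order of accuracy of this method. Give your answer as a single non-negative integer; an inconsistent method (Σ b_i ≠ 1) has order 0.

0

b = (7/3, 14/5)
c = (0, 8/3)
Σ b_i: 7/3·1 + 14/5·1 = 77/15 ≠ 1 ⇒ order 0.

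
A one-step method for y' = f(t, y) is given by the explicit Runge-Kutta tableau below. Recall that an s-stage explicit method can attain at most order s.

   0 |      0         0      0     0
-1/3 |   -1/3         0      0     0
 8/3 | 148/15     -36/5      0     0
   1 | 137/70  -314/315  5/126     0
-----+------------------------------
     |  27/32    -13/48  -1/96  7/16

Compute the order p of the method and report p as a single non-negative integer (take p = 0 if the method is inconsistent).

4

b = (27/32, -13/48, -1/96, 7/16)
c = (0, -1/3, 8/3, 1)
Ac = (0, 0, 12/5, 46/105)
Σ b_i: 27/32·1 + (-13/48)·1 + (-1/96)·1 + 7/16·1 = 1 ✓
b·c: (-13/48)·(-1/3) + (-1/96)·8/3 + 7/16·1 = 1/2 ✓
b·c²: (-13/48)·1/9 + (-1/96)·64/9 + 7/16·1 = 1/3 ✓
b·Ac: (-1/96)·12/5 + 7/16·46/105 = 1/6 ✓
b·c³: (-13/48)·(-1/27) + (-1/96)·512/27 + 7/16·1 = 1/4 ✓
b·(c∘Ac): (-1/96)·32/5 + 7/16·46/105 = 1/8 ✓
b·Ac²: (-1/96)·(-4/5) + 7/16·6/35 = 1/12 ✓
b·A²c: 7/16·2/21 = 1/24 ✓; 4 stages ⇒ order 4.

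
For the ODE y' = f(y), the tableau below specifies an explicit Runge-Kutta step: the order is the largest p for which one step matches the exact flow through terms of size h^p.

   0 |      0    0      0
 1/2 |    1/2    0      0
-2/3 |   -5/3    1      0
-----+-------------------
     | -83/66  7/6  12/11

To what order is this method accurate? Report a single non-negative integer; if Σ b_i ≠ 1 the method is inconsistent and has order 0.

b = (-83/66, 7/6, 12/11)
c = (0, 1/2, -2/3)
Ac = (0, 0, 1/2)
Σ b_i: (-83/66)·1 + 7/6·1 + 12/11·1 = 1 ✓
b·c: 7/6·1/2 + 12/11·(-2/3) = -19/132 ≠ 1/2 ⇒ order 1.

1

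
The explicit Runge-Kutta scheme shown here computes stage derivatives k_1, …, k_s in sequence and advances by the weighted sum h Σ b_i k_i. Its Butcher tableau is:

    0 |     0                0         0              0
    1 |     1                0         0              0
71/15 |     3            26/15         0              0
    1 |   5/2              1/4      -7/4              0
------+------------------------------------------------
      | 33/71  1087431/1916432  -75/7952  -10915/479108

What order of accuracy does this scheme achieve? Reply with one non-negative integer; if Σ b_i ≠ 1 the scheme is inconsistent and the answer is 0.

3

b = (33/71, 1087431/1916432, -75/7952, -10915/479108)
c = (0, 1, 71/15, 1)
Ac = (0, 0, 26/15, -241/30)
Σ b_i: 33/71·1 + 1087431/1916432·1 + (-75/7952)·1 + (-10915/479108)·1 = 1 ✓
b·c: 1087431/1916432·1 + (-75/7952)·71/15 + (-10915/479108)·1 = 1/2 ✓
b·c²: 1087431/1916432·1 + (-75/7952)·5041/225 + (-10915/479108)·1 = 1/3 ✓
b·Ac: (-75/7952)·26/15 + (-10915/479108)·(-241/30) = 1/6 ✓
b·c³: 1087431/1916432·1 + (-75/7952)·357911/3375 + (-10915/479108)·1 = -41/90 ≠ 1/4 ⇒ order 3.
b·(c∘Ac): (-75/7952)·1846/225 + (-10915/479108)·(-241/30) = 15/142 ≠ 1/8
b·Ac²: (-75/7952)·26/15 + (-10915/479108)·(-17531/450) = 9448/10845 ≠ 1/12
b·A²c: (-10915/479108)·(-91/30) = 28379/410664 ≠ 1/24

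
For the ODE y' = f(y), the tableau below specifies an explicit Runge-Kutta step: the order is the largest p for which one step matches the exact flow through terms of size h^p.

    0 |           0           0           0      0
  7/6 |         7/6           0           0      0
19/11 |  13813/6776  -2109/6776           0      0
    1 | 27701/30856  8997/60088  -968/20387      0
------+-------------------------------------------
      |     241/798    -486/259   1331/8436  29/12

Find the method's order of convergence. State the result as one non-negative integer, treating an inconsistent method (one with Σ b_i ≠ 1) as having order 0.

4

b = (241/798, -486/259, 1331/8436, 29/12)
c = (0, 7/6, 19/11, 1)
Ac = (0, 0, -703/1936, 43/464)
Σ b_i: 241/798·1 + (-486/259)·1 + 1331/8436·1 + 29/12·1 = 1 ✓
b·c: (-486/259)·7/6 + 1331/8436·19/11 + 29/12·1 = 1/2 ✓
b·c²: (-486/259)·49/36 + 1331/8436·361/121 + 29/12·1 = 1/3 ✓
b·Ac: 1331/8436·(-703/1936) + 29/12·43/464 = 1/6 ✓
b·c³: (-486/259)·343/216 + 1331/8436·6859/1331 + 29/12·1 = 1/4 ✓
b·(c∘Ac): 1331/8436·(-13357/21296) + 29/12·43/464 = 1/8 ✓
b·Ac²: 1331/8436·(-4921/11616) + 29/12·173/2784 = 1/12 ✓
b·A²c: 29/12·1/58 = 1/24 ✓; 4 stages ⇒ order 4.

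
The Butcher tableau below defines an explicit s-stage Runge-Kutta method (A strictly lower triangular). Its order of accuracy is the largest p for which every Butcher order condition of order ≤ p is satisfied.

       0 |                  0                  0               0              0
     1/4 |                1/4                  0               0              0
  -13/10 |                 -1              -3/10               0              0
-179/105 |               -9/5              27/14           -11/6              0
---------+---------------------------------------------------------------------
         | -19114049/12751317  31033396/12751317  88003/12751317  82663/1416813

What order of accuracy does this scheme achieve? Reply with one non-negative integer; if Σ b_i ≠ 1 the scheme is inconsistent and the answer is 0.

3

b = (-19114049/12751317, 31033396/12751317, 88003/12751317, 82663/1416813)
c = (0, 1/4, -13/10, -179/105)
Ac = (0, 0, -3/40, 2407/840)
Σ b_i: (-19114049/12751317)·1 + 31033396/12751317·1 + 88003/12751317·1 + 82663/1416813·1 = 1 ✓
b·c: 31033396/12751317·1/4 + 88003/12751317·(-13/10) + 82663/1416813·(-179/105) = 1/2 ✓
b·c²: 31033396/12751317·1/16 + 88003/12751317·169/100 + 82663/1416813·32041/11025 = 1/3 ✓
b·Ac: 88003/12751317·(-3/40) + 82663/1416813·2407/840 = 1/6 ✓
b·c³: 31033396/12751317·1/64 + 88003/12751317·(-2197/1000) + 82663/1416813·(-5735339/1157625) = -4073228371/15301580400 ≠ 1/4 ⇒ order 3.
b·(c∘Ac): 88003/12751317·39/400 + 82663/1416813·(-430853/88200) = -290053181/1020105360 ≠ 1/8
b·Ac²: 88003/12751317·(-3/160) + 82663/1416813·(-50027/16800) = -295604429/1700175600 ≠ 1/12
b·A²c: 82663/1416813·11/80 = 909293/113345040 ≠ 1/24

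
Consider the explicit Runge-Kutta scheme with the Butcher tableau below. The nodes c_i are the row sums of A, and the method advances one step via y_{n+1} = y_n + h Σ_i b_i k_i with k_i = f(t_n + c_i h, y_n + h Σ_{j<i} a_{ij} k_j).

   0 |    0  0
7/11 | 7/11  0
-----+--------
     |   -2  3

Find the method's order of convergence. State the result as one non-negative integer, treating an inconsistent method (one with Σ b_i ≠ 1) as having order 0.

1

b = (-2, 3)
c = (0, 7/11)
Σ b_i: (-2)·1 + 3·1 = 1 ✓
b·c: 3·7/11 = 21/11 ≠ 1/2 ⇒ order 1.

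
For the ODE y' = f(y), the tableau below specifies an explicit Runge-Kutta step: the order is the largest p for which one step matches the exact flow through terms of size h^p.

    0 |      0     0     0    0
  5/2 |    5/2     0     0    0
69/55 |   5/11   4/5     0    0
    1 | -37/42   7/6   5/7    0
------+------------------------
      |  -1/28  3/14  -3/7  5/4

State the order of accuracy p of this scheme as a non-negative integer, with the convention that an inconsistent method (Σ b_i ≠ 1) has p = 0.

1

b = (-1/28, 3/14, -3/7, 5/4)
c = (0, 5/2, 69/55, 1)
Ac = (0, 0, 2, 3523/924)
Σ b_i: (-1/28)·1 + 3/14·1 + (-3/7)·1 + 5/4·1 = 1 ✓
b·c: 3/14·5/2 + (-3/7)·69/55 + 5/4·1 = 961/770 ≠ 1/2 ⇒ order 1.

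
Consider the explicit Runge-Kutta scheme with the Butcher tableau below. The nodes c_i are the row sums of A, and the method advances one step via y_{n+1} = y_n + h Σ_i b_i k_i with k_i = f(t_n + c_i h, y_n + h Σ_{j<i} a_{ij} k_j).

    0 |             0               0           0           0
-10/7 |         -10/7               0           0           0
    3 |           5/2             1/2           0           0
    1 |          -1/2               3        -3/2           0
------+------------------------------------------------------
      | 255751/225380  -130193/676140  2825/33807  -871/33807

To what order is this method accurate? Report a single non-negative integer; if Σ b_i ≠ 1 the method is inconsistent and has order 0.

3

b = (255751/225380, -130193/676140, 2825/33807, -871/33807)
c = (0, -10/7, 3, 1)
Ac = (0, 0, -5/7, -123/14)
Σ b_i: 255751/225380·1 + (-130193/676140)·1 + 2825/33807·1 + (-871/33807)·1 = 1 ✓
b·c: (-130193/676140)·(-10/7) + 2825/33807·3 + (-871/33807)·1 = 1/2 ✓
b·c²: (-130193/676140)·100/49 + 2825/33807·9 + (-871/33807)·1 = 1/3 ✓
b·Ac: 2825/33807·(-5/7) + (-871/33807)·(-123/14) = 1/6 ✓
b·c³: (-130193/676140)·(-1000/343) + 2825/33807·27 + (-871/33807)·1 = 220226/78883 ≠ 1/4 ⇒ order 3.
b·(c∘Ac): 2825/33807·(-15/7) + (-871/33807)·(-123/14) = 7461/157766 ≠ 1/8
b·Ac²: 2825/33807·50/49 + (-871/33807)·(-723/98) = 18617/67614 ≠ 1/12
b·A²c: (-871/33807)·15/14 = -4355/157766 ≠ 1/24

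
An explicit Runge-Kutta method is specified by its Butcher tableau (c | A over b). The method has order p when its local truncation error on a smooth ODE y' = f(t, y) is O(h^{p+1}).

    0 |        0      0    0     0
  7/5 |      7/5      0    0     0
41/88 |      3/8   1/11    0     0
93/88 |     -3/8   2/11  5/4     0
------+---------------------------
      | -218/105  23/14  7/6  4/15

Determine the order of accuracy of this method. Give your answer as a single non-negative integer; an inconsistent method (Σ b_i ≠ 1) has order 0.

b = (-218/105, 23/14, 7/6, 4/15)
c = (0, 7/5, 41/88, 93/88)
Ac = (0, 0, 7/55, 1473/1760)
Σ b_i: (-218/105)·1 + 23/14·1 + 7/6·1 + 4/15·1 = 1 ✓
b·c: 23/14·7/5 + 7/6·41/88 + 4/15·93/88 = 8251/2640 ≠ 1/2 ⇒ order 1.

1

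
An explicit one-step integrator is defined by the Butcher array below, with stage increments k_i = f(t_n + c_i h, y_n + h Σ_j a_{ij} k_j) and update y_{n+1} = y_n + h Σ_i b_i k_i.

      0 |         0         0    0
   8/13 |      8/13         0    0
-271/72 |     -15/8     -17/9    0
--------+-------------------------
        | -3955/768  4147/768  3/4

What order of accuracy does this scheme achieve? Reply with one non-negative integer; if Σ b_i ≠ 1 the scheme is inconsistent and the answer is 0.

b = (-3955/768, 4147/768, 3/4)
c = (0, 8/13, -271/72)
Ac = (0, 0, -136/117)
Σ b_i: (-3955/768)·1 + 4147/768·1 + 3/4·1 = 1 ✓
b·c: 4147/768·8/13 + 3/4·(-271/72) = 1/2 ✓
b·c²: 4147/768·64/169 + 3/4·73441/5184 = 1138477/89856 ≠ 1/3 ⇒ order 2.
b·Ac: 3/4·(-136/117) = -34/39 ≠ 1/6

2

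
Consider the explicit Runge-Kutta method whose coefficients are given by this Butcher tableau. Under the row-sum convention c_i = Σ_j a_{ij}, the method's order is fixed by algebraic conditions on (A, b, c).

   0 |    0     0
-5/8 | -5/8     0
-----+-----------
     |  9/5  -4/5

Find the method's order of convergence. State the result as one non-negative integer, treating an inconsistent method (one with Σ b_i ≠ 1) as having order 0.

2

b = (9/5, -4/5)
c = (0, -5/8)
Σ b_i: 9/5·1 + (-4/5)·1 = 1 ✓
b·c: (-4/5)·(-5/8) = 1/2 ✓; 2 stages ⇒ order 2.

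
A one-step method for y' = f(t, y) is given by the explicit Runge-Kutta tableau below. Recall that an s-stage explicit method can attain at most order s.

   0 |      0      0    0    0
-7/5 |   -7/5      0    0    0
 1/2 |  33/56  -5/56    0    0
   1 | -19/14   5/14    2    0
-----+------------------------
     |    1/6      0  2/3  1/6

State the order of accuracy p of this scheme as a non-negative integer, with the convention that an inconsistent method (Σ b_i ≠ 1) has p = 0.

b = (1/6, 0, 2/3, 1/6)
c = (0, -7/5, 1/2, 1)
Ac = (0, 0, 1/8, 1/2)
Σ b_i: 1/6·1 + 2/3·1 + 1/6·1 = 1 ✓
b·c: 2/3·1/2 + 1/6·1 = 1/2 ✓
b·c²: 2/3·1/4 + 1/6·1 = 1/3 ✓
b·Ac: 2/3·1/8 + 1/6·1/2 = 1/6 ✓
b·c³: 2/3·1/8 + 1/6·1 = 1/4 ✓
b·(c∘Ac): 2/3·1/16 + 1/6·1/2 = 1/8 ✓
b·Ac²: 2/3·(-7/40) + 1/6·6/5 = 1/12 ✓
b·A²c: 1/6·1/4 = 1/24 ✓; 4 stages ⇒ order 4.

4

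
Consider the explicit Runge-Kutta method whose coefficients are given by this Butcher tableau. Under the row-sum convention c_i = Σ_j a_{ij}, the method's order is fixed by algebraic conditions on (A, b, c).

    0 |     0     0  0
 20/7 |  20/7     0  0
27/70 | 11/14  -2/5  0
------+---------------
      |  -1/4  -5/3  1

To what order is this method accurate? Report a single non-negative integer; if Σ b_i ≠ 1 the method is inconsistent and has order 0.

b = (-1/4, -5/3, 1)
c = (0, 20/7, 27/70)
Ac = (0, 0, -8/7)
Σ b_i: (-1/4)·1 + (-5/3)·1 + 1·1 = -11/12 ≠ 1 ⇒ order 0.

0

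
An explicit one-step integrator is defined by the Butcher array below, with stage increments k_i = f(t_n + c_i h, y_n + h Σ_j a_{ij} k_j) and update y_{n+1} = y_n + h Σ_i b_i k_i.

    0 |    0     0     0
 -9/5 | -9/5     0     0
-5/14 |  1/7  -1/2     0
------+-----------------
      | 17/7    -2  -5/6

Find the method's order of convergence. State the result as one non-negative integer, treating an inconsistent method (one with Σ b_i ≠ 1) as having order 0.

b = (17/7, -2, -5/6)
c = (0, -9/5, -5/14)
Ac = (0, 0, 9/10)
Σ b_i: 17/7·1 + (-2)·1 + (-5/6)·1 = -17/42 ≠ 1 ⇒ order 0.

0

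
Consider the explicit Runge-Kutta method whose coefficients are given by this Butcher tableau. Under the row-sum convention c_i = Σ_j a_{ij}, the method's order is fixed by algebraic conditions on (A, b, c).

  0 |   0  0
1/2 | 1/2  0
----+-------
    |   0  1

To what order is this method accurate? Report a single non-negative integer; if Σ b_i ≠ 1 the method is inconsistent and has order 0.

2

b = (0, 1)
c = (0, 1/2)
Σ b_i: 1·1 = 1 ✓
b·c: 1·1/2 = 1/2 ✓; 2 stages ⇒ order 2.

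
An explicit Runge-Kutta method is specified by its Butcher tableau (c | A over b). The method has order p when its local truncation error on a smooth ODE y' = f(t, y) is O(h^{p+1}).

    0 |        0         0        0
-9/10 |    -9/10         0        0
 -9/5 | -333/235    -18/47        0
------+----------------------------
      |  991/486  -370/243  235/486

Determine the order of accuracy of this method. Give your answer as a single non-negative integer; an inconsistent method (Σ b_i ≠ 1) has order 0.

b = (991/486, -370/243, 235/486)
c = (0, -9/10, -9/5)
Ac = (0, 0, 81/235)
Σ b_i: 991/486·1 + (-370/243)·1 + 235/486·1 = 1 ✓
b·c: (-370/243)·(-9/10) + 235/486·(-9/5) = 1/2 ✓
b·c²: (-370/243)·81/100 + 235/486·81/25 = 1/3 ✓
b·Ac: 235/486·81/235 = 1/6 ✓; 3 stages ⇒ order 3.

3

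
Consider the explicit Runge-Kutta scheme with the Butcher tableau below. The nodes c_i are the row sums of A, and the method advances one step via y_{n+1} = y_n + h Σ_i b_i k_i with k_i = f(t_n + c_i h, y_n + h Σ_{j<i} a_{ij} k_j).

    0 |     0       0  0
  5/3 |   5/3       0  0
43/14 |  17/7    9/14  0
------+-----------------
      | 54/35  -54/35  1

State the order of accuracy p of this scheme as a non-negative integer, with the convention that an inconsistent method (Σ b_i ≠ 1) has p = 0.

2

b = (54/35, -54/35, 1)
c = (0, 5/3, 43/14)
Ac = (0, 0, 15/14)
Σ b_i: 54/35·1 + (-54/35)·1 + 1·1 = 1 ✓
b·c: (-54/35)·5/3 + 1·43/14 = 1/2 ✓
b·c²: (-54/35)·25/9 + 1·1849/196 = 1009/196 ≠ 1/3 ⇒ order 2.
b·Ac: 1·15/14 = 15/14 ≠ 1/6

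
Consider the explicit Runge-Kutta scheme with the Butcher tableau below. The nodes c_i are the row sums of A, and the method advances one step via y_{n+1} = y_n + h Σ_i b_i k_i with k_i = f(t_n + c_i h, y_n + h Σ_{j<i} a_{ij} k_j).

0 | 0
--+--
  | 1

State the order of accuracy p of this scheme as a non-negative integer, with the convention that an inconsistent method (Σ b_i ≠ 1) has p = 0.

b = (1)
c = (0)
Σ b_i: 1·1 = 1 ✓; 1 stage ⇒ order 1.

1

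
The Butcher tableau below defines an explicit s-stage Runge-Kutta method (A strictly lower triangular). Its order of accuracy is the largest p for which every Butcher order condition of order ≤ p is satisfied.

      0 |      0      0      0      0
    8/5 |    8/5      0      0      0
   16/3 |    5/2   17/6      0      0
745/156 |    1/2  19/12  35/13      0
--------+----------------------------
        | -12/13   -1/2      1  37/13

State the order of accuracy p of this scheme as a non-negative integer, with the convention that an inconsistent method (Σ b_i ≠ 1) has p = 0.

0

b = (-12/13, -1/2, 1, 37/13)
c = (0, 8/5, 16/3, 745/156)
Ac = (0, 0, 68/15, 1098/65)
Σ b_i: (-12/13)·1 + (-1/2)·1 + 1·1 + 37/13·1 = 63/26 ≠ 1 ⇒ order 0.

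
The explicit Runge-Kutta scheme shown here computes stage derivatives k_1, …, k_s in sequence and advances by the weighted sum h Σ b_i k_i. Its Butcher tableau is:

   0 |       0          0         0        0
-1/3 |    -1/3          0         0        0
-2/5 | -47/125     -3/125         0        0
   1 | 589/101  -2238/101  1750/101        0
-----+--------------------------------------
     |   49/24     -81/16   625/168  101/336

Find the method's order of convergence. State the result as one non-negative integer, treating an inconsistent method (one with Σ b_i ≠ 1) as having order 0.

4

b = (49/24, -81/16, 625/168, 101/336)
c = (0, -1/3, -2/5, 1)
Ac = (0, 0, 1/125, 46/101)
Σ b_i: 49/24·1 + (-81/16)·1 + 625/168·1 + 101/336·1 = 1 ✓
b·c: (-81/16)·(-1/3) + 625/168·(-2/5) + 101/336·1 = 1/2 ✓
b·c²: (-81/16)·1/9 + 625/168·4/25 + 101/336·1 = 1/3 ✓
b·Ac: 625/168·1/125 + 101/336·46/101 = 1/6 ✓
b·c³: (-81/16)·(-1/27) + 625/168·(-8/125) + 101/336·1 = 1/4 ✓
b·(c∘Ac): 625/168·(-2/625) + 101/336·46/101 = 1/8 ✓
b·Ac²: 625/168·(-1/375) + 101/336·94/303 = 1/12 ✓
b·A²c: 101/336·14/101 = 1/24 ✓; 4 stages ⇒ order 4.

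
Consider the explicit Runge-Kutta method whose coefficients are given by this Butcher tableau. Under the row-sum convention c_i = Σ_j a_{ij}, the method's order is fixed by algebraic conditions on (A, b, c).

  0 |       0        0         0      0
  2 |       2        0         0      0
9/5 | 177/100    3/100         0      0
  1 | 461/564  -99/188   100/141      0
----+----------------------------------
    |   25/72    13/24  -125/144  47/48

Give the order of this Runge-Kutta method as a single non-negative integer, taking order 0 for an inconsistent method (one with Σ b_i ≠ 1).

4

b = (25/72, 13/24, -125/144, 47/48)
c = (0, 2, 9/5, 1)
Ac = (0, 0, 3/50, 21/94)
Σ b_i: 25/72·1 + 13/24·1 + (-125/144)·1 + 47/48·1 = 1 ✓
b·c: 13/24·2 + (-125/144)·9/5 + 47/48·1 = 1/2 ✓
b·c²: 13/24·4 + (-125/144)·81/25 + 47/48·1 = 1/3 ✓
b·Ac: (-125/144)·3/50 + 47/48·21/94 = 1/6 ✓
b·c³: 13/24·8 + (-125/144)·729/125 + 47/48·1 = 1/4 ✓
b·(c∘Ac): (-125/144)·27/250 + 47/48·21/94 = 1/8 ✓
b·Ac²: (-125/144)·3/25 + 47/48·9/47 = 1/12 ✓
b·A²c: 47/48·2/47 = 1/24 ✓; 4 stages ⇒ order 4.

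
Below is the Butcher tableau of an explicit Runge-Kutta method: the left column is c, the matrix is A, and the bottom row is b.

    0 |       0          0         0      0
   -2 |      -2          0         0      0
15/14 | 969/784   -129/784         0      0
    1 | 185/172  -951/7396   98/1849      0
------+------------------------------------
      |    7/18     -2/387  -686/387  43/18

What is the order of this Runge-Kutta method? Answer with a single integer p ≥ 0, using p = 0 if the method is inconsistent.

b = (7/18, -2/387, -686/387, 43/18)
c = (0, -2, 15/14, 1)
Ac = (0, 0, 129/392, 27/86)
Σ b_i: 7/18·1 + (-2/387)·1 + (-686/387)·1 + 43/18·1 = 1 ✓
b·c: (-2/387)·(-2) + (-686/387)·15/14 + 43/18·1 = 1/2 ✓
b·c²: (-2/387)·4 + (-686/387)·225/196 + 43/18·1 = 1/3 ✓
b·Ac: (-686/387)·129/392 + 43/18·27/86 = 1/6 ✓
b·c³: (-2/387)·(-8) + (-686/387)·3375/2744 + 43/18·1 = 1/4 ✓
b·(c∘Ac): (-686/387)·1935/5488 + 43/18·27/86 = 1/8 ✓
b·Ac²: (-686/387)·(-129/196) + 43/18·(-39/86) = 1/12 ✓
b·A²c: 43/18·3/172 = 1/24 ✓; 4 stages ⇒ order 4.

4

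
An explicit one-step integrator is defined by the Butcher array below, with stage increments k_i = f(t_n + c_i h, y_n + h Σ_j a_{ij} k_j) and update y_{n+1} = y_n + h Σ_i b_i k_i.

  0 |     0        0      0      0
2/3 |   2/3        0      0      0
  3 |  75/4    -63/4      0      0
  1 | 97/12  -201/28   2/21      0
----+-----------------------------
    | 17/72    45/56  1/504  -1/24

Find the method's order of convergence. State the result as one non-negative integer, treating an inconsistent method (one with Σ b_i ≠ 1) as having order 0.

4

b = (17/72, 45/56, 1/504, -1/24)
c = (0, 2/3, 3, 1)
Ac = (0, 0, -21/2, -9/2)
Σ b_i: 17/72·1 + 45/56·1 + 1/504·1 + (-1/24)·1 = 1 ✓
b·c: 45/56·2/3 + 1/504·3 + (-1/24)·1 = 1/2 ✓
b·c²: 45/56·4/9 + 1/504·9 + (-1/24)·1 = 1/3 ✓
b·Ac: 1/504·(-21/2) + (-1/24)·(-9/2) = 1/6 ✓
b·c³: 45/56·8/27 + 1/504·27 + (-1/24)·1 = 1/4 ✓
b·(c∘Ac): 1/504·(-63/2) + (-1/24)·(-9/2) = 1/8 ✓
b·Ac²: 1/504·(-7) + (-1/24)·(-7/3) = 1/12 ✓
b·A²c: (-1/24)·(-1) = 1/24 ✓; 4 stages ⇒ order 4.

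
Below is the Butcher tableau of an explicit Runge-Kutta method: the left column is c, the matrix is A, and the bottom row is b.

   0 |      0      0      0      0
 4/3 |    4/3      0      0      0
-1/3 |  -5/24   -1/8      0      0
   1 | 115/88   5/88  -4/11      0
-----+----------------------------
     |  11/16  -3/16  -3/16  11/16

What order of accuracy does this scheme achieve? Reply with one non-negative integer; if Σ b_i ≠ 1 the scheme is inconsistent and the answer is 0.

b = (11/16, -3/16, -3/16, 11/16)
c = (0, 4/3, -1/3, 1)
Ac = (0, 0, -1/6, 13/66)
Σ b_i: 11/16·1 + (-3/16)·1 + (-3/16)·1 + 11/16·1 = 1 ✓
b·c: (-3/16)·4/3 + (-3/16)·(-1/3) + 11/16·1 = 1/2 ✓
b·c²: (-3/16)·16/9 + (-3/16)·1/9 + 11/16·1 = 1/3 ✓
b·Ac: (-3/16)·(-1/6) + 11/16·13/66 = 1/6 ✓
b·c³: (-3/16)·64/27 + (-3/16)·(-1/27) + 11/16·1 = 1/4 ✓
b·(c∘Ac): (-3/16)·1/18 + 11/16·13/66 = 1/8 ✓
b·Ac²: (-3/16)·(-2/9) + 11/16·2/33 = 1/12 ✓
b·A²c: 11/16·2/33 = 1/24 ✓; 4 stages ⇒ order 4.

4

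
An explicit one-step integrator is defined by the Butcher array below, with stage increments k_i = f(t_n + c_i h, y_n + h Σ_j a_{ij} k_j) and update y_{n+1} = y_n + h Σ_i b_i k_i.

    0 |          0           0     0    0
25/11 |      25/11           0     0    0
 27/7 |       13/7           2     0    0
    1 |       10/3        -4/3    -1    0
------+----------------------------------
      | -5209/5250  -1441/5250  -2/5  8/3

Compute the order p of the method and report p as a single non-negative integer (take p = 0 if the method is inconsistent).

2

b = (-5209/5250, -1441/5250, -2/5, 8/3)
c = (0, 25/11, 27/7, 1)
Ac = (0, 0, 50/11, -1591/231)
Σ b_i: (-5209/5250)·1 + (-1441/5250)·1 + (-2/5)·1 + 8/3·1 = 1 ✓
b·c: (-1441/5250)·25/11 + (-2/5)·27/7 + 8/3·1 = 1/2 ✓
b·c²: (-1441/5250)·625/121 + (-2/5)·729/49 + 8/3·1 = -76033/16170 ≠ 1/3 ⇒ order 2.
b·Ac: (-2/5)·50/11 + 8/3·(-1591/231) = -13988/693 ≠ 1/6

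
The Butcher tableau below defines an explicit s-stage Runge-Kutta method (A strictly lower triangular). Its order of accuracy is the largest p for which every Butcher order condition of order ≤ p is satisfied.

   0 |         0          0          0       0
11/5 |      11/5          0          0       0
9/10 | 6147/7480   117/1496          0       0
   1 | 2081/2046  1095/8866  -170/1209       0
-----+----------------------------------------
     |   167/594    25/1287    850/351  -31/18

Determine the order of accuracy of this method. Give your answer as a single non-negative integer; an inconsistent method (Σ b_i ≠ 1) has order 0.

4

b = (167/594, 25/1287, 850/351, -31/18)
c = (0, 11/5, 9/10, 1)
Ac = (0, 0, 117/680, 9/62)
Σ b_i: 167/594·1 + 25/1287·1 + 850/351·1 + (-31/18)·1 = 1 ✓
b·c: 25/1287·11/5 + 850/351·9/10 + (-31/18)·1 = 1/2 ✓
b·c²: 25/1287·121/25 + 850/351·81/100 + (-31/18)·1 = 1/3 ✓
b·Ac: 850/351·117/680 + (-31/18)·9/62 = 1/6 ✓
b·c³: 25/1287·1331/125 + 850/351·729/1000 + (-31/18)·1 = 1/4 ✓
b·(c∘Ac): 850/351·1053/6800 + (-31/18)·9/62 = 1/8 ✓
b·Ac²: 850/351·1287/3400 + (-31/18)·15/31 = 1/12 ✓
b·A²c: (-31/18)·(-3/124) = 1/24 ✓; 4 stages ⇒ order 4.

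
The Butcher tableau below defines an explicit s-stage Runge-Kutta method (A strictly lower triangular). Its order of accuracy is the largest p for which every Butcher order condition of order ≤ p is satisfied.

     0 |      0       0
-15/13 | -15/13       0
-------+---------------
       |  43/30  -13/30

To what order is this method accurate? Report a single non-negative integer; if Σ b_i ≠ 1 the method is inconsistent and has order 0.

2

b = (43/30, -13/30)
c = (0, -15/13)
Σ b_i: 43/30·1 + (-13/30)·1 = 1 ✓
b·c: (-13/30)·(-15/13) = 1/2 ✓; 2 stages ⇒ order 2.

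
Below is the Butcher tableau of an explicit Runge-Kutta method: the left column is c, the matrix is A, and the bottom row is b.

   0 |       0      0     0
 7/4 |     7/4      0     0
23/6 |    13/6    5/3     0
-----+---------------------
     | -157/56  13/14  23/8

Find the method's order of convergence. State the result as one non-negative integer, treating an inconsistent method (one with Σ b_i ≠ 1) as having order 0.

b = (-157/56, 13/14, 23/8)
c = (0, 7/4, 23/6)
Ac = (0, 0, 35/12)
Σ b_i: (-157/56)·1 + 13/14·1 + 23/8·1 = 1 ✓
b·c: 13/14·7/4 + 23/8·23/6 = 607/48 ≠ 1/2 ⇒ order 1.

1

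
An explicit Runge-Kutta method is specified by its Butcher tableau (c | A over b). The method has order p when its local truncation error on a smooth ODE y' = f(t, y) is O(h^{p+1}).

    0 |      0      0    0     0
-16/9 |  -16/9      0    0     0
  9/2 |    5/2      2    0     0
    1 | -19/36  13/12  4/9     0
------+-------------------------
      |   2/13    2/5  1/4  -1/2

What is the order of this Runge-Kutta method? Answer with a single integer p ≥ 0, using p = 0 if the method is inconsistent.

0

b = (2/13, 2/5, 1/4, -1/2)
c = (0, -16/9, 9/2, 1)
Ac = (0, 0, -32/9, 2/27)
Σ b_i: 2/13·1 + 2/5·1 + 1/4·1 + (-1/2)·1 = 79/260 ≠ 1 ⇒ order 0.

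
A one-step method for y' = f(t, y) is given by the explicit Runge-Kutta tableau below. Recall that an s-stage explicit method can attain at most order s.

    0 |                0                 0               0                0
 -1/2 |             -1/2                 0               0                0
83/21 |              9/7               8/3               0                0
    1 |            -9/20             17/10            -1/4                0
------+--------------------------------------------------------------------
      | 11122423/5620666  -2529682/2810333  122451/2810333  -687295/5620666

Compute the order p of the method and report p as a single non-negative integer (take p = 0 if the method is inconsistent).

3

b = (11122423/5620666, -2529682/2810333, 122451/2810333, -687295/5620666)
c = (0, -1/2, 83/21, 1)
Ac = (0, 0, -4/3, -193/105)
Σ b_i: 11122423/5620666·1 + (-2529682/2810333)·1 + 122451/2810333·1 + (-687295/5620666)·1 = 1 ✓
b·c: (-2529682/2810333)·(-1/2) + 122451/2810333·83/21 + (-687295/5620666)·1 = 1/2 ✓
b·c²: (-2529682/2810333)·1/4 + 122451/2810333·6889/441 + (-687295/5620666)·1 = 1/3 ✓
b·Ac: 122451/2810333·(-4/3) + (-687295/5620666)·(-193/105) = 1/6 ✓
b·c³: (-2529682/2810333)·(-1/8) + 122451/2810333·571787/9261 + (-687295/5620666)·1 = 271182871/101171988 ≠ 1/4 ⇒ order 3.
b·(c∘Ac): 122451/2810333·(-332/63) + (-687295/5620666)·(-193/105) = -27281/5620666 ≠ 1/8
b·Ac²: 122451/2810333·2/3 + (-687295/5620666)·(-61393/17640) = 1287861413/2832815664 ≠ 1/12
b·A²c: (-687295/5620666)·1/3 = -687295/16861998 ≠ 1/24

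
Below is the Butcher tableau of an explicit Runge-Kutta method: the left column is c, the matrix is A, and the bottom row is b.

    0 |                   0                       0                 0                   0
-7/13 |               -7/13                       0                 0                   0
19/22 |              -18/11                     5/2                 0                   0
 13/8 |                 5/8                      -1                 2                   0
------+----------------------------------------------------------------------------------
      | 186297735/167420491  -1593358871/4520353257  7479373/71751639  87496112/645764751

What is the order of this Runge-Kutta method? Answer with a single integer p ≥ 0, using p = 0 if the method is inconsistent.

3

b = (186297735/167420491, -1593358871/4520353257, 7479373/71751639, 87496112/645764751)
c = (0, -7/13, 19/22, 13/8)
Ac = (0, 0, -35/26, 324/143)
Σ b_i: 186297735/167420491·1 + (-1593358871/4520353257)·1 + 7479373/71751639·1 + 87496112/645764751·1 = 1 ✓
b·c: (-1593358871/4520353257)·(-7/13) + 7479373/71751639·19/22 + 87496112/645764751·13/8 = 1/2 ✓
b·c²: (-1593358871/4520353257)·49/169 + 7479373/71751639·361/484 + 87496112/645764751·169/64 = 1/3 ✓
b·Ac: 7479373/71751639·(-35/26) + 87496112/645764751·324/143 = 1/6 ✓
b·c³: (-1593358871/4520353257)·(-343/2197) + 7479373/71751639·6859/10648 + 87496112/645764751·2197/512 = 17769945905/25256576928 ≠ 1/4 ⇒ order 3.
b·(c∘Ac): 7479373/71751639·(-665/572) + 87496112/645764751·81/22 = 1409118833/3731085228 ≠ 1/8
b·Ac²: 7479373/71751639·245/338 + 87496112/645764751·49151/40898 = 44028360239/184688718786 ≠ 1/12
b·A²c: 87496112/645764751·(-35/13) = -3062363920/8394941763 ≠ 1/24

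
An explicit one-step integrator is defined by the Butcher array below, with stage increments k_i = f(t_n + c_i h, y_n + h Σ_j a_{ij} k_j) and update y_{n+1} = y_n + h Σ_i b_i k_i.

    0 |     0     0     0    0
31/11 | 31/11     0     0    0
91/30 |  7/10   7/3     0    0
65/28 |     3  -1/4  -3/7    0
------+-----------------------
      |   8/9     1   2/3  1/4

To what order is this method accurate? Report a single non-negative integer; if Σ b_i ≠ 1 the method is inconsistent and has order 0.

b = (8/9, 1, 2/3, 1/4)
c = (0, 31/11, 91/30, 65/28)
Ac = (0, 0, 217/33, -441/220)
Σ b_i: 8/9·1 + 1·1 + 2/3·1 + 1/4·1 = 101/36 ≠ 1 ⇒ order 0.

0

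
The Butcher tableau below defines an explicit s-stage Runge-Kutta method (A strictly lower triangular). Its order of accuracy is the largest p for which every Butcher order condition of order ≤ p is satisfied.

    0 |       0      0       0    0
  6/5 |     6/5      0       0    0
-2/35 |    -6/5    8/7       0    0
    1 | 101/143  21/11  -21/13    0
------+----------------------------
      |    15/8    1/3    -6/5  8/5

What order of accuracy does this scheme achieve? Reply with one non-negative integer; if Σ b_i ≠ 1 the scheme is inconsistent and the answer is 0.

b = (15/8, 1/3, -6/5, 8/5)
c = (0, 6/5, -2/35, 1)
Ac = (0, 0, 48/35, 1704/715)
Σ b_i: 15/8·1 + 1/3·1 + (-6/5)·1 + 8/5·1 = 313/120 ≠ 1 ⇒ order 0.

0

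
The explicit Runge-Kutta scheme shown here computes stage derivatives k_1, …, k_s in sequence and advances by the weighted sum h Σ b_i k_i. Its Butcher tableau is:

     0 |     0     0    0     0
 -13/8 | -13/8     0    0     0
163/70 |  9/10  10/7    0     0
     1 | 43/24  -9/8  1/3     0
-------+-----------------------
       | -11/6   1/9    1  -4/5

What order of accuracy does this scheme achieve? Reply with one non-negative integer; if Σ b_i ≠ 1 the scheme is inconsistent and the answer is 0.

0

b = (-11/6, 1/9, 1, -4/5)
c = (0, -13/8, 163/70, 1)
Ac = (0, 0, -65/28, 17501/6720)
Σ b_i: (-11/6)·1 + 1/9·1 + 1·1 + (-4/5)·1 = -137/90 ≠ 1 ⇒ order 0.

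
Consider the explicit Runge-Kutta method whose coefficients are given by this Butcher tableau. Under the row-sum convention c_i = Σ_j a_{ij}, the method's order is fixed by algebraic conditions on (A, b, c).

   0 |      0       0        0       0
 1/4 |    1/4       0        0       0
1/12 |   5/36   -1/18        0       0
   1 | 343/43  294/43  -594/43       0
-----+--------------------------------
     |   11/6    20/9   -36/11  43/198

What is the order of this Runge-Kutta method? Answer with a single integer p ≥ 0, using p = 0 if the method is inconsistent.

4

b = (11/6, 20/9, -36/11, 43/198)
c = (0, 1/4, 1/12, 1)
Ac = (0, 0, -1/72, 24/43)
Σ b_i: 11/6·1 + 20/9·1 + (-36/11)·1 + 43/198·1 = 1 ✓
b·c: 20/9·1/4 + (-36/11)·1/12 + 43/198·1 = 1/2 ✓
b·c²: 20/9·1/16 + (-36/11)·1/144 + 43/198·1 = 1/3 ✓
b·Ac: (-36/11)·(-1/72) + 43/198·24/43 = 1/6 ✓
b·c³: 20/9·1/64 + (-36/11)·1/1728 + 43/198·1 = 1/4 ✓
b·(c∘Ac): (-36/11)·(-1/864) + 43/198·24/43 = 1/8 ✓
b·Ac²: (-36/11)·(-1/288) + 43/198·57/172 = 1/12 ✓
b·A²c: 43/198·33/172 = 1/24 ✓; 4 stages ⇒ order 4.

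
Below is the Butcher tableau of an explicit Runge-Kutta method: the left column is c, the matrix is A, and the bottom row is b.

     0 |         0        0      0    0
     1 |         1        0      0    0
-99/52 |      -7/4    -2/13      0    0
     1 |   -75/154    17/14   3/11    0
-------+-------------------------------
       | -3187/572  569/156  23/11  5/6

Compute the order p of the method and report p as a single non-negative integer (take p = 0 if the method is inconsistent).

2

b = (-3187/572, 569/156, 23/11, 5/6)
c = (0, 1, -99/52, 1)
Ac = (0, 0, -2/13, 253/364)
Σ b_i: (-3187/572)·1 + 569/156·1 + 23/11·1 + 5/6·1 = 1 ✓
b·c: 569/156·1 + 23/11·(-99/52) + 5/6·1 = 1/2 ✓
b·c²: 569/156·1 + 23/11·9801/2704 + 5/6·1 = 32609/2704 ≠ 1/3 ⇒ order 2.
b·Ac: 23/11·(-2/13) + 5/6·253/364 = 6187/24024 ≠ 1/6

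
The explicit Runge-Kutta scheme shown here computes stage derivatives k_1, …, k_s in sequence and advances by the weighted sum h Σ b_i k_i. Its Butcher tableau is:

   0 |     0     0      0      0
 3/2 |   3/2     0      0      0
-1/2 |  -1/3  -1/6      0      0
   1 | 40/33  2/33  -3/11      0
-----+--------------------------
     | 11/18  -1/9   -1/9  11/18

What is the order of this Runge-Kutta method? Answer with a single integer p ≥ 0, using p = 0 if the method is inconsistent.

4

b = (11/18, -1/9, -1/9, 11/18)
c = (0, 3/2, -1/2, 1)
Ac = (0, 0, -1/4, 5/22)
Σ b_i: 11/18·1 + (-1/9)·1 + (-1/9)·1 + 11/18·1 = 1 ✓
b·c: (-1/9)·3/2 + (-1/9)·(-1/2) + 11/18·1 = 1/2 ✓
b·c²: (-1/9)·9/4 + (-1/9)·1/4 + 11/18·1 = 1/3 ✓
b·Ac: (-1/9)·(-1/4) + 11/18·5/22 = 1/6 ✓
b·c³: (-1/9)·27/8 + (-1/9)·(-1/8) + 11/18·1 = 1/4 ✓
b·(c∘Ac): (-1/9)·1/8 + 11/18·5/22 = 1/8 ✓
b·Ac²: (-1/9)·(-3/8) + 11/18·3/44 = 1/12 ✓
b·A²c: 11/18·3/44 = 1/24 ✓; 4 stages ⇒ order 4.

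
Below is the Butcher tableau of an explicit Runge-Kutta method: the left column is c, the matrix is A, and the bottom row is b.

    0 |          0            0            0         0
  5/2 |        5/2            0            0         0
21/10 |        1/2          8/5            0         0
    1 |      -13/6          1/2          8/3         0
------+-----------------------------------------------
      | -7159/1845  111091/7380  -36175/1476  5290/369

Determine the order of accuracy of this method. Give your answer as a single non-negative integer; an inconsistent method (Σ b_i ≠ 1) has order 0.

b = (-7159/1845, 111091/7380, -36175/1476, 5290/369)
c = (0, 5/2, 21/10, 1)
Ac = (0, 0, 4, 137/20)
Σ b_i: (-7159/1845)·1 + 111091/7380·1 + (-36175/1476)·1 + 5290/369·1 = 1 ✓
b·c: 111091/7380·5/2 + (-36175/1476)·21/10 + 5290/369·1 = 1/2 ✓
b·c²: 111091/7380·25/4 + (-36175/1476)·441/100 + 5290/369·1 = 1/3 ✓
b·Ac: (-36175/1476)·4 + 5290/369·137/20 = 1/6 ✓
b·c³: 111091/7380·125/8 + (-36175/1476)·9261/1000 + 5290/369·1 = 37003/1640 ≠ 1/4 ⇒ order 3.
b·(c∘Ac): (-36175/1476)·42/5 + 5290/369·137/20 = -39731/369 ≠ 1/8
b·Ac²: (-36175/1476)·10 + 5290/369·2977/200 = -233917/7380 ≠ 1/12
b·A²c: 5290/369·32/3 = 169280/1107 ≠ 1/24

3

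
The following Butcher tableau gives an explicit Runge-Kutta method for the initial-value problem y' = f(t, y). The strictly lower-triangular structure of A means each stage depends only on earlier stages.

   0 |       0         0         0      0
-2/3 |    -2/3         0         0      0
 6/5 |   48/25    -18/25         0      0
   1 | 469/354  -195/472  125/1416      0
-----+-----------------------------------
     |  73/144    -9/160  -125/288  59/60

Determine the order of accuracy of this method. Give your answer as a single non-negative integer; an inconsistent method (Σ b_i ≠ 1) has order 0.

4

b = (73/144, -9/160, -125/288, 59/60)
c = (0, -2/3, 6/5, 1)
Ac = (0, 0, 12/25, 45/118)
Σ b_i: 73/144·1 + (-9/160)·1 + (-125/288)·1 + 59/60·1 = 1 ✓
b·c: (-9/160)·(-2/3) + (-125/288)·6/5 + 59/60·1 = 1/2 ✓
b·c²: (-9/160)·4/9 + (-125/288)·36/25 + 59/60·1 = 1/3 ✓
b·Ac: (-125/288)·12/25 + 59/60·45/118 = 1/6 ✓
b·c³: (-9/160)·(-8/27) + (-125/288)·216/125 + 59/60·1 = 1/4 ✓
b·(c∘Ac): (-125/288)·72/125 + 59/60·45/118 = 1/8 ✓
b·Ac²: (-125/288)·(-8/25) + 59/60·(-10/177) = 1/12 ✓
b·A²c: 59/60·5/118 = 1/24 ✓; 4 stages ⇒ order 4.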